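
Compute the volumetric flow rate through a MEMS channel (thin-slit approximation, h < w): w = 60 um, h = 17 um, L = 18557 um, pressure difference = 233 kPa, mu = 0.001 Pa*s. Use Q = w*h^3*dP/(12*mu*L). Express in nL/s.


Step 1: Convert all dimensions to SI (meters).
w = 60e-6 m, h = 17e-6 m, L = 18557e-6 m, dP = 233e3 Pa
Step 2: Q = w * h^3 * dP / (12 * mu * L)
Q = 60e-6 * (17e-6)^3 * 233e3 / (12 * 0.001 * 18557e-6) = 3.084359e-10 m^3/s
Step 3: Convert Q from m^3/s to nL/s (1 m^3 = 1e12 nL, so multiply by 1e12).
Q = 308.436 nL/s


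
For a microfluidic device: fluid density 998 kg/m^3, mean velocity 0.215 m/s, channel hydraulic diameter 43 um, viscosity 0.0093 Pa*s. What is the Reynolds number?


Step 1: Convert Dh to meters: Dh = 43e-6 m
Step 2: Re = rho * v * Dh / mu
Re = 998 * 0.215 * 43e-6 / 0.0093
Re = 0.992


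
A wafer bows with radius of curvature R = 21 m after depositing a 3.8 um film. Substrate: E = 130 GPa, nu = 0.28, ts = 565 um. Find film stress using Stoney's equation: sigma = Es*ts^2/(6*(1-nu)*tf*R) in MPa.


Step 1: Compute numerator: Es * ts^2 = 130 * 565^2 = 41499250 (GPa*um^2)
Step 2: Compute denominator (R in um): 6*(1-nu)*tf*R = 6*0.72*3.8*21e6 = 344736000.0 (um^2)
Step 3: sigma (GPa) = 41499250 / 344736000.0 = 1.2038e-01 GPa
Step 4: Convert to MPa (x1000): sigma = 120.4 MPa


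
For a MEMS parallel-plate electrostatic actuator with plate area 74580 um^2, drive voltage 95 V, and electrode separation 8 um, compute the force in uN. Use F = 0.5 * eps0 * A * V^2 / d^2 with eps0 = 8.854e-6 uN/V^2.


Step 1: Identify parameters.
eps0 = 8.854e-6 uN/V^2, A = 74580 um^2, V = 95 V, d = 8 um
Step 2: Compute V^2 = 95^2 = 9025
Step 3: Compute d^2 = 8^2 = 64
Step 4: F = 0.5 * 8.854e-6 * 74580 * 9025 / 64
F = 46.559 uN


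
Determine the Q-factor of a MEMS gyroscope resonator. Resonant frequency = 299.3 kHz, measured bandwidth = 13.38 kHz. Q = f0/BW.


Step 1: Q = f0 / bandwidth
Step 2: Q = 299.3 / 13.38
Q = 22.4


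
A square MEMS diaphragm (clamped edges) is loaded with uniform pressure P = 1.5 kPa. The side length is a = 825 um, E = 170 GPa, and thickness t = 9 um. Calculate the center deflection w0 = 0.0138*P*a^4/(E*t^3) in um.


Step 1: Convert pressure to compatible units (E is in GPa, so P in GPa).
P = 1.5 kPa = 1.5e-6 GPa
Step 2: Compute numerator: 0.0138 * P * a^4.
a^4 = 825^4 = 463250390625
numerator = 0.0138 * 1.5e-6 * 463250390625 = 9.5893e+03
Step 3: Compute denominator: E * t^3 = 170 * 9^3 = 123930
Step 4: w0 = numerator / denominator = 9.5893e+03 / 123930 = 0.0774 um


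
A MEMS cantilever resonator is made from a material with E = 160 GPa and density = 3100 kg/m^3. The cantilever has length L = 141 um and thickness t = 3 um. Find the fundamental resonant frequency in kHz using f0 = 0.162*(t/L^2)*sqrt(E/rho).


Step 1: Convert units to SI.
t_SI = 3e-6 m, L_SI = 141e-6 m
Step 2: Calculate sqrt(E/rho).
sqrt(160e9 / 3100) = 7184.21 m/s
Step 3: Compute f0.
f0 = 0.162 * 3e-6 / (141e-6)^2 * 7184.21 = 175621.2 Hz = 175.62 kHz


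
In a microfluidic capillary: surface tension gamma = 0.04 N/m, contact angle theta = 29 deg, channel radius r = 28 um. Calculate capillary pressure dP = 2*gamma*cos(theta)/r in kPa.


Step 1: cos(29 deg) = 0.8746
Step 2: Convert r to m: r = 28e-6 m
Step 3: dP = 2 * 0.04 * 0.8746 / 28e-6 = 2498.9 Pa
Step 4: Convert Pa to kPa (divide by 1000).
dP = 2.5 kPa


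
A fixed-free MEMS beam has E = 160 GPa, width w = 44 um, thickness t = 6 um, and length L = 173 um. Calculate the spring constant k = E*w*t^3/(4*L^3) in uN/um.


Step 1: Convert E to consistent units (1 GPa = 1000 uN/um^2).
E = 160 GPa = 160000 uN/um^2
Step 2: Compute t^3 = 6^3 = 216
Step 3: Compute L^3 = 173^3 = 5177717
Step 4: k = 160000 * 44 * 216 / (4 * 5177717)
k = 73.4223 uN/um


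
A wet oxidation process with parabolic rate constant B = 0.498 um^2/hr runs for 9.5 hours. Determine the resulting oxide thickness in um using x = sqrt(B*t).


Step 1: Compute B*t = 0.498 * 9.5 = 4.731
Step 2: x = sqrt(4.731)
x = 2.175 um


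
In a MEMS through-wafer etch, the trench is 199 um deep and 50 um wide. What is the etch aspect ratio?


Step 1: AR = depth / width
Step 2: AR = 199 / 50
AR = 4.0


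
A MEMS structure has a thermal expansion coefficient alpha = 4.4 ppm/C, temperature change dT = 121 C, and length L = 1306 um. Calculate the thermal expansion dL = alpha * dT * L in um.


Step 1: Convert CTE: alpha = 4.4 ppm/C = 4.4e-6 /C
Step 2: dL = 4.4e-6 * 121 * 1306
dL = 0.6953 um


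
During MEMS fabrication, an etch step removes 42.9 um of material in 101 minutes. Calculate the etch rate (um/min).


Step 1: Etch rate = depth / time
Step 2: rate = 42.9 / 101
rate = 0.425 um/min


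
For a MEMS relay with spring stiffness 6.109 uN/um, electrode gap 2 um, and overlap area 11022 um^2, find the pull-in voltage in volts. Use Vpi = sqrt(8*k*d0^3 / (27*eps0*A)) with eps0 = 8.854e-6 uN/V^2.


Step 1: Compute numerator: 8 * k * d0^3 = 8 * 6.109 * 2^3 = 390.976
Step 2: Compute denominator: 27 * eps0 * A = 27 * 8.854e-6 * 11022 = 2.634897
Step 3: Vpi = sqrt(390.976 / 2.634897)
Vpi = 12.18 V


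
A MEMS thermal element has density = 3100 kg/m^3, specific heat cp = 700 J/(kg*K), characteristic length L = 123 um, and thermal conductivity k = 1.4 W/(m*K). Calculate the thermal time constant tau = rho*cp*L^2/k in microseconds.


Step 1: Convert L to m: L = 123e-6 m
Step 2: L^2 = (123e-6)^2 = 1.5129e-08 m^2
Step 3: tau = 3100 * 700 * 1.5129e-08 / 1.4 = 2.344995e-02 s
Step 4: Convert to microseconds (multiply by 1e6).
tau = 23449.95 us


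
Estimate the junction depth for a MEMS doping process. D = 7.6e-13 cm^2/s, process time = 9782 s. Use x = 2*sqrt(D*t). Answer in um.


Step 1: Compute D*t = 7.6e-13 * 9782 = 7.43432e-09 cm^2
Step 2: sqrt(D*t) = 8.62225e-05 cm
Step 3: x = 2 * 8.62225e-05 cm = 1.72445e-04 cm
Step 4: Convert to um (1 cm = 1e4 um): x = 1.724 um


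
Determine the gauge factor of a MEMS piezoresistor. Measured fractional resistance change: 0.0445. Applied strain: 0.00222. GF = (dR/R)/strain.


Step 1: Identify values.
dR/R = 0.0445, strain = 0.00222
Step 2: GF = (dR/R) / strain = 0.0445 / 0.00222
GF = 20.0


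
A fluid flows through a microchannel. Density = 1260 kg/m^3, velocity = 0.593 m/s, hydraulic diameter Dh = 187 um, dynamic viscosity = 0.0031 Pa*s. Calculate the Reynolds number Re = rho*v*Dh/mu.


Step 1: Convert Dh to meters: Dh = 187e-6 m
Step 2: Re = rho * v * Dh / mu
Re = 1260 * 0.593 * 187e-6 / 0.0031
Re = 45.072


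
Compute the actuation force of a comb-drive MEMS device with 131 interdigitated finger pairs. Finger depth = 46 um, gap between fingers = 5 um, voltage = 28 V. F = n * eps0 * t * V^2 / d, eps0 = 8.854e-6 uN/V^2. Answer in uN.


Step 1: Parameters: n=131, eps0=8.854e-6 uN/V^2, t=46 um, V=28 V, d=5 um
Step 2: V^2 = 784
Step 3: F = 131 * 8.854e-6 * 46 * 784 / 5
F = 8.366 uN


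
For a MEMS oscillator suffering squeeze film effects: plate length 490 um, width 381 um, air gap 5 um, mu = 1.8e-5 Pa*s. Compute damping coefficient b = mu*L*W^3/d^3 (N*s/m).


Step 1: Convert to SI.
L = 490e-6 m, W = 381e-6 m, d = 5e-6 m
Step 2: W^3 = (381e-6)^3 = 5.53e-11 m^3
Step 3: d^3 = (5e-6)^3 = 1.25e-16 m^3
Step 4: b = 1.8e-5 * 490e-6 * 5.53e-11 / 1.25e-16
b = 3.90e-03 N*s/m


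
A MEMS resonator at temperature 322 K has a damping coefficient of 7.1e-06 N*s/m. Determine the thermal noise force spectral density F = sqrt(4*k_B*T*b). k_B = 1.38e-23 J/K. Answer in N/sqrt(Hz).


Step 1: Compute 4 * k_B * T * b
= 4 * 1.38e-23 * 322 * 7.1e-06
= 1.2620e-25 N^2/Hz
Step 2: F_noise = sqrt(1.2620e-25)
F_noise = 3.55e-13 N/sqrt(Hz)


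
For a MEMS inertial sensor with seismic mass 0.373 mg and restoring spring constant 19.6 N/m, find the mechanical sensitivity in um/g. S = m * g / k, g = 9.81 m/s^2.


Step 1: Convert mass: m = 0.373 mg = 3.73e-07 kg
Step 2: S = m * g / k = 3.73e-07 * 9.81 / 19.6
Step 3: S = 1.87e-07 m/g
Step 4: Convert to um/g: S = 0.187 um/g


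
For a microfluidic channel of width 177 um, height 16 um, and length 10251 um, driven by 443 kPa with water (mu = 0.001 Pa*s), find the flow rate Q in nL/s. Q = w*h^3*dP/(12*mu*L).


Step 1: Convert all dimensions to SI (meters).
w = 177e-6 m, h = 16e-6 m, L = 10251e-6 m, dP = 443e3 Pa
Step 2: Q = w * h^3 * dP / (12 * mu * L)
Q = 177e-6 * (16e-6)^3 * 443e3 / (12 * 0.001 * 10251e-6) = 2.61089533e-09 m^3/s
Step 3: Convert Q from m^3/s to nL/s (1 m^3 = 1e12 nL, so multiply by 1e12).
Q = 2610.895 nL/s


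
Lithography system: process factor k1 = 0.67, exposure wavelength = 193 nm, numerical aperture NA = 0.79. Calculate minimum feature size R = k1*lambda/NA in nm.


Step 1: Identify values: k1 = 0.67, lambda = 193 nm, NA = 0.79
Step 2: R = k1 * lambda / NA
R = 0.67 * 193 / 0.79
R = 163.7 nm


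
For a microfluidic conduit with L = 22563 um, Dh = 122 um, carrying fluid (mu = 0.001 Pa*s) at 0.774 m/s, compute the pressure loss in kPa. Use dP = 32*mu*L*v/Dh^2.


Step 1: Convert to SI: L = 22563e-6 m, Dh = 122e-6 m
Step 2: dP = 32 * 0.001 * 22563e-6 * 0.774 / (122e-6)^2
Step 3: dP = 37546.38 Pa
Step 4: Convert to kPa: dP = 37.55 kPa


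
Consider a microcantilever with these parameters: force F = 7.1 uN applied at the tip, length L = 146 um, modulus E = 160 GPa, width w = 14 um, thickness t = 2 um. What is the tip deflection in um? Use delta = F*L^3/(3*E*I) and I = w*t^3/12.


Step 1: Calculate the second moment of area.
I = w * t^3 / 12 = 14 * 2^3 / 12 = 9.3333 um^4
Step 2: Convert E to consistent units (1 GPa = 1000 uN/um^2).
E = 160 GPa = 160000 uN/um^2
Step 3: Calculate tip deflection.
delta = F * L^3 / (3 * E * I)
delta = 7.1 * 146^3 / (3 * 160000 * 9.3333)
delta = 4.9322 um


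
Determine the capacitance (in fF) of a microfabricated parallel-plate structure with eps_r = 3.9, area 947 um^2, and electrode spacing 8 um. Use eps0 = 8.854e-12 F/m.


Step 1: Convert area to m^2: A = 947e-12 m^2
Step 2: Convert gap to m: d = 8e-6 m
Step 3: C = eps0 * eps_r * A / d
C = 8.854e-12 * 3.9 * 947e-12 / 8e-6
Step 4: Convert to fF (multiply by 1e15).
C = 4.09 fF


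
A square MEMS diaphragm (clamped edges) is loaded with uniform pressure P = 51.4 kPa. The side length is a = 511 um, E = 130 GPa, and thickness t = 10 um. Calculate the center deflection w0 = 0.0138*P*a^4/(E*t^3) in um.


Step 1: Convert pressure to compatible units (E is in GPa, so P in GPa).
P = 51.4 kPa = 51.4e-6 GPa
Step 2: Compute numerator: 0.0138 * P * a^4.
a^4 = 511^4 = 68184176641
numerator = 0.0138 * 51.4e-6 * 68184176641 = 4.8364e+04
Step 3: Compute denominator: E * t^3 = 130 * 10^3 = 130000
Step 4: w0 = numerator / denominator = 4.8364e+04 / 130000 = 0.372 um


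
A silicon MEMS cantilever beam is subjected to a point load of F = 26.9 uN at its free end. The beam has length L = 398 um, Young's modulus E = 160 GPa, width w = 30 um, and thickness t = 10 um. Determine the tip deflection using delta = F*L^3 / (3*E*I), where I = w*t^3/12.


Step 1: Calculate the second moment of area.
I = w * t^3 / 12 = 30 * 10^3 / 12 = 2500.0 um^4
Step 2: Convert E to consistent units (1 GPa = 1000 uN/um^2).
E = 160 GPa = 160000 uN/um^2
Step 3: Calculate tip deflection.
delta = F * L^3 / (3 * E * I)
delta = 26.9 * 398^3 / (3 * 160000 * 2500.0)
delta = 1.4133 um


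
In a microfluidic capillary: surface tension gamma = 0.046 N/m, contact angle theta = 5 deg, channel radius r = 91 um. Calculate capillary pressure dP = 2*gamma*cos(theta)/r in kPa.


Step 1: cos(5 deg) = 0.9962
Step 2: Convert r to m: r = 91e-6 m
Step 3: dP = 2 * 0.046 * 0.9962 / 91e-6 = 1007.1 Pa
Step 4: Convert Pa to kPa (divide by 1000).
dP = 1.01 kPa


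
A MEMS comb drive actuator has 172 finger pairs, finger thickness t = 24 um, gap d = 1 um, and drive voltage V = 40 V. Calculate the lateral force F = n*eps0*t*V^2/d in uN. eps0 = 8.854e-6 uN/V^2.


Step 1: Parameters: n=172, eps0=8.854e-6 uN/V^2, t=24 um, V=40 V, d=1 um
Step 2: V^2 = 1600
Step 3: F = 172 * 8.854e-6 * 24 * 1600 / 1
F = 58.479 uN


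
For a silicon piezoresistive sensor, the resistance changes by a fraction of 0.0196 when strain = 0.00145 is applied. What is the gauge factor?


Step 1: Identify values.
dR/R = 0.0196, strain = 0.00145
Step 2: GF = (dR/R) / strain = 0.0196 / 0.00145
GF = 13.5


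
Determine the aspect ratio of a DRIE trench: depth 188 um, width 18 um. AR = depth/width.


Step 1: AR = depth / width
Step 2: AR = 188 / 18
AR = 10.4


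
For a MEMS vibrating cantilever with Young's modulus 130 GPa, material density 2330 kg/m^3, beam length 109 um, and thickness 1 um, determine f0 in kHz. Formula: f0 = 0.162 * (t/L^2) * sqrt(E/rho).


Step 1: Convert units to SI.
t_SI = 1e-6 m, L_SI = 109e-6 m
Step 2: Calculate sqrt(E/rho).
sqrt(130e9 / 2330) = 7469.54 m/s
Step 3: Compute f0.
f0 = 0.162 * 1e-6 / (109e-6)^2 * 7469.54 = 101848.8 Hz = 101.85 kHz


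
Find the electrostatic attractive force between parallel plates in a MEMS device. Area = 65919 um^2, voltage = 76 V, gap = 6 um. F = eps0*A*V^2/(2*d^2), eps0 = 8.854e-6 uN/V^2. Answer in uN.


Step 1: Identify parameters.
eps0 = 8.854e-6 uN/V^2, A = 65919 um^2, V = 76 V, d = 6 um
Step 2: Compute V^2 = 76^2 = 5776
Step 3: Compute d^2 = 6^2 = 36
Step 4: F = 0.5 * 8.854e-6 * 65919 * 5776 / 36
F = 46.821 uN


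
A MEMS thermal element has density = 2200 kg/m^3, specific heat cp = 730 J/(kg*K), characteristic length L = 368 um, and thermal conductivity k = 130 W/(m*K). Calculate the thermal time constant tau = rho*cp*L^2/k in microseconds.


Step 1: Convert L to m: L = 368e-6 m
Step 2: L^2 = (368e-6)^2 = 1.35424e-07 m^2
Step 3: tau = 2200 * 730 * 1.35424e-07 / 130 = 1.67300726e-03 s
Step 4: Convert to microseconds (multiply by 1e6).
tau = 1673.007 us


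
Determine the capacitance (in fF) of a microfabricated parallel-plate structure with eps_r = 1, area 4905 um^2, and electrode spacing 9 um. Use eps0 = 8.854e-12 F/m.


Step 1: Convert area to m^2: A = 4905e-12 m^2
Step 2: Convert gap to m: d = 9e-6 m
Step 3: C = eps0 * eps_r * A / d
C = 8.854e-12 * 1 * 4905e-12 / 9e-6
Step 4: Convert to fF (multiply by 1e15).
C = 4.83 fF


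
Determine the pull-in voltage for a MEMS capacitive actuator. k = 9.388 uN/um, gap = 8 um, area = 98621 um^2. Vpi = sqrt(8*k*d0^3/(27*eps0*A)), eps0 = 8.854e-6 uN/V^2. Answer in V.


Step 1: Compute numerator: 8 * k * d0^3 = 8 * 9.388 * 8^3 = 38453.248
Step 2: Compute denominator: 27 * eps0 * A = 27 * 8.854e-6 * 98621 = 23.576139
Step 3: Vpi = sqrt(38453.248 / 23.576139)
Vpi = 40.39 V


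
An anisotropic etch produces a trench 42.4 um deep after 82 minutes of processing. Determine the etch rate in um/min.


Step 1: Etch rate = depth / time
Step 2: rate = 42.4 / 82
rate = 0.517 um/min


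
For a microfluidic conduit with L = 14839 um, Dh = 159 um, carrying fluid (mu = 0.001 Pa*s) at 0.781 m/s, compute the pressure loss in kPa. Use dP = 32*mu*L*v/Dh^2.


Step 1: Convert to SI: L = 14839e-6 m, Dh = 159e-6 m
Step 2: dP = 32 * 0.001 * 14839e-6 * 0.781 / (159e-6)^2
Step 3: dP = 14669.37 Pa
Step 4: Convert to kPa: dP = 14.67 kPa


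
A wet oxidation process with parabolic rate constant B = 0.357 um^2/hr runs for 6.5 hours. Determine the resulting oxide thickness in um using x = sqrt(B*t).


Step 1: Compute B*t = 0.357 * 6.5 = 2.3205
Step 2: x = sqrt(2.3205)
x = 1.523 um


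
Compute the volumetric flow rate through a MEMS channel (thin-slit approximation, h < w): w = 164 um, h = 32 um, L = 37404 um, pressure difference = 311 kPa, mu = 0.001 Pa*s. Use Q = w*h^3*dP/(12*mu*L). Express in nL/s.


Step 1: Convert all dimensions to SI (meters).
w = 164e-6 m, h = 32e-6 m, L = 37404e-6 m, dP = 311e3 Pa
Step 2: Q = w * h^3 * dP / (12 * mu * L)
Q = 164e-6 * (32e-6)^3 * 311e3 / (12 * 0.001 * 37404e-6) = 3.7235302e-09 m^3/s
Step 3: Convert Q from m^3/s to nL/s (1 m^3 = 1e12 nL, so multiply by 1e12).
Q = 3723.53 nL/s


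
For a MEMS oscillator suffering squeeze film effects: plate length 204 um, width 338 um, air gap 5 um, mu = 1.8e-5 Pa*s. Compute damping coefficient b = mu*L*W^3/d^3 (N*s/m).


Step 1: Convert to SI.
L = 204e-6 m, W = 338e-6 m, d = 5e-6 m
Step 2: W^3 = (338e-6)^3 = 3.86e-11 m^3
Step 3: d^3 = (5e-6)^3 = 1.25e-16 m^3
Step 4: b = 1.8e-5 * 204e-6 * 3.86e-11 / 1.25e-16
b = 1.13e-03 N*s/m


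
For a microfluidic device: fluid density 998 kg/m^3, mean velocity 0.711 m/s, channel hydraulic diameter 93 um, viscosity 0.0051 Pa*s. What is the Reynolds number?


Step 1: Convert Dh to meters: Dh = 93e-6 m
Step 2: Re = rho * v * Dh / mu
Re = 998 * 0.711 * 93e-6 / 0.0051
Re = 12.939


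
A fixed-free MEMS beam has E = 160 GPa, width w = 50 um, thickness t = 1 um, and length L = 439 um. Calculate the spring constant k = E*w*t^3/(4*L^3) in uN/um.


Step 1: Convert E to consistent units (1 GPa = 1000 uN/um^2).
E = 160 GPa = 160000 uN/um^2
Step 2: Compute t^3 = 1^3 = 1
Step 3: Compute L^3 = 439^3 = 84604519
Step 4: k = 160000 * 50 * 1 / (4 * 84604519)
k = 0.0236 uN/um


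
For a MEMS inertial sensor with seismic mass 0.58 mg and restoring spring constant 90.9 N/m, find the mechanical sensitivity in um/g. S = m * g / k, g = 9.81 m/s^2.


Step 1: Convert mass: m = 0.58 mg = 5.80e-07 kg
Step 2: S = m * g / k = 5.80e-07 * 9.81 / 90.9
Step 3: S = 6.26e-08 m/g
Step 4: Convert to um/g: S = 0.063 um/g


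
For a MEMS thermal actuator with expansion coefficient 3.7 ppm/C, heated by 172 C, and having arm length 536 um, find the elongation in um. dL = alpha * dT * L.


Step 1: Convert CTE: alpha = 3.7 ppm/C = 3.7e-6 /C
Step 2: dL = 3.7e-6 * 172 * 536
dL = 0.3411 um


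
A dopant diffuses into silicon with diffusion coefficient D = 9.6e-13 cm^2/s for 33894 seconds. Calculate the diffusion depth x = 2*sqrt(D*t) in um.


Step 1: Compute D*t = 9.6e-13 * 33894 = 3.253824e-08 cm^2
Step 2: sqrt(D*t) = 1.80384e-04 cm
Step 3: x = 2 * 1.80384e-04 cm = 3.60768e-04 cm
Step 4: Convert to um (1 cm = 1e4 um): x = 3.608 um


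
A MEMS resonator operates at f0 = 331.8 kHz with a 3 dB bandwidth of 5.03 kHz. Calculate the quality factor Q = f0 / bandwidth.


Step 1: Q = f0 / bandwidth
Step 2: Q = 331.8 / 5.03
Q = 66.0


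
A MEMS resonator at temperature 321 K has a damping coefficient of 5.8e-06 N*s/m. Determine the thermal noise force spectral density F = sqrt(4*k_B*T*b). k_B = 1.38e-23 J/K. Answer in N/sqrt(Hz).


Step 1: Compute 4 * k_B * T * b
= 4 * 1.38e-23 * 321 * 5.8e-06
= 1.0277e-25 N^2/Hz
Step 2: F_noise = sqrt(1.0277e-25)
F_noise = 3.21e-13 N/sqrt(Hz)


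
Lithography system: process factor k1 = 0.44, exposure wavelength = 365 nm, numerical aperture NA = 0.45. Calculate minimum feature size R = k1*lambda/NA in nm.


Step 1: Identify values: k1 = 0.44, lambda = 365 nm, NA = 0.45
Step 2: R = k1 * lambda / NA
R = 0.44 * 365 / 0.45
R = 356.9 nm


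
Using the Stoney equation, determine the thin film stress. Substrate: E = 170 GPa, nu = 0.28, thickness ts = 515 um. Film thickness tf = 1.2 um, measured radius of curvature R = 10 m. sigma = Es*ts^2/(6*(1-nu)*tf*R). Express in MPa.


Step 1: Compute numerator: Es * ts^2 = 170 * 515^2 = 45088250 (GPa*um^2)
Step 2: Compute denominator (R in um): 6*(1-nu)*tf*R = 6*0.72*1.2*10e6 = 51840000.0 (um^2)
Step 3: sigma (GPa) = 45088250 / 51840000.0 = 8.69758e-01 GPa
Step 4: Convert to MPa (x1000): sigma = 869.8 MPa


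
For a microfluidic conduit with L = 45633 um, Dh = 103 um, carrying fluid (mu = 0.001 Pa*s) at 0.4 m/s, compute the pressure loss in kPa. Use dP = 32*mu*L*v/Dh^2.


Step 1: Convert to SI: L = 45633e-6 m, Dh = 103e-6 m
Step 2: dP = 32 * 0.001 * 45633e-6 * 0.4 / (103e-6)^2
Step 3: dP = 55057.25 Pa
Step 4: Convert to kPa: dP = 55.06 kPa


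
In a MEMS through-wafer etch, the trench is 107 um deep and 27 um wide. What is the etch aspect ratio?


Step 1: AR = depth / width
Step 2: AR = 107 / 27
AR = 4.0


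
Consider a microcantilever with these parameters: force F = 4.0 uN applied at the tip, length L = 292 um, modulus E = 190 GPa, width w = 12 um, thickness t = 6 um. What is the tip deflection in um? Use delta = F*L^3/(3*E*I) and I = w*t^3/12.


Step 1: Calculate the second moment of area.
I = w * t^3 / 12 = 12 * 6^3 / 12 = 216.0 um^4
Step 2: Convert E to consistent units (1 GPa = 1000 uN/um^2).
E = 190 GPa = 190000 uN/um^2
Step 3: Calculate tip deflection.
delta = F * L^3 / (3 * E * I)
delta = 4.0 * 292^3 / (3 * 190000 * 216.0)
delta = 0.8089 um


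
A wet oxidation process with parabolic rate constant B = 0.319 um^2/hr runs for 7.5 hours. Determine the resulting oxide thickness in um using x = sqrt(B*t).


Step 1: Compute B*t = 0.319 * 7.5 = 2.3925
Step 2: x = sqrt(2.3925)
x = 1.547 um


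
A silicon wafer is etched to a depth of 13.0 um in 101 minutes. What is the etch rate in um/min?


Step 1: Etch rate = depth / time
Step 2: rate = 13.0 / 101
rate = 0.129 um/min


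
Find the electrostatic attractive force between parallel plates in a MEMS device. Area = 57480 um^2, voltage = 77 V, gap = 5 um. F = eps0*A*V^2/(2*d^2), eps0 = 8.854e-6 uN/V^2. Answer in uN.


Step 1: Identify parameters.
eps0 = 8.854e-6 uN/V^2, A = 57480 um^2, V = 77 V, d = 5 um
Step 2: Compute V^2 = 77^2 = 5929
Step 3: Compute d^2 = 5^2 = 25
Step 4: F = 0.5 * 8.854e-6 * 57480 * 5929 / 25
F = 60.349 uN


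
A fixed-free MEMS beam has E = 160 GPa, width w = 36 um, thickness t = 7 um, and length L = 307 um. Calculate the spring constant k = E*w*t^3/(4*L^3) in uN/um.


Step 1: Convert E to consistent units (1 GPa = 1000 uN/um^2).
E = 160 GPa = 160000 uN/um^2
Step 2: Compute t^3 = 7^3 = 343
Step 3: Compute L^3 = 307^3 = 28934443
Step 4: k = 160000 * 36 * 343 / (4 * 28934443)
k = 17.0703 uN/um


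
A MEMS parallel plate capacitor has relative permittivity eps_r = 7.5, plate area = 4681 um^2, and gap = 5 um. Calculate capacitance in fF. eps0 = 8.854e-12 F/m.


Step 1: Convert area to m^2: A = 4681e-12 m^2
Step 2: Convert gap to m: d = 5e-6 m
Step 3: C = eps0 * eps_r * A / d
C = 8.854e-12 * 7.5 * 4681e-12 / 5e-6
Step 4: Convert to fF (multiply by 1e15).
C = 62.17 fF


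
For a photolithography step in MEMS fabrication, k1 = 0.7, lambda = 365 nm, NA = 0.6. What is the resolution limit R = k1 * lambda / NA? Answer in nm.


Step 1: Identify values: k1 = 0.7, lambda = 365 nm, NA = 0.6
Step 2: R = k1 * lambda / NA
R = 0.7 * 365 / 0.6
R = 425.8 nm


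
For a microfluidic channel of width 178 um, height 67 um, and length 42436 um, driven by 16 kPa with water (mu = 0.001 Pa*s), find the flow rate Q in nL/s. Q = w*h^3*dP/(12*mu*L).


Step 1: Convert all dimensions to SI (meters).
w = 178e-6 m, h = 67e-6 m, L = 42436e-6 m, dP = 16e3 Pa
Step 2: Q = w * h^3 * dP / (12 * mu * L)
Q = 178e-6 * (67e-6)^3 * 16e3 / (12 * 0.001 * 42436e-6) = 1.68208798e-09 m^3/s
Step 3: Convert Q from m^3/s to nL/s (1 m^3 = 1e12 nL, so multiply by 1e12).
Q = 1682.088 nL/s


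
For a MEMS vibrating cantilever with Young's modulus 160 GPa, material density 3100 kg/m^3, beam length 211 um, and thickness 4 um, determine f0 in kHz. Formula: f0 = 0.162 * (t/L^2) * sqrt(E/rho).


Step 1: Convert units to SI.
t_SI = 4e-6 m, L_SI = 211e-6 m
Step 2: Calculate sqrt(E/rho).
sqrt(160e9 / 3100) = 7184.21 m/s
Step 3: Compute f0.
f0 = 0.162 * 4e-6 / (211e-6)^2 * 7184.21 = 104565.7 Hz = 104.57 kHz


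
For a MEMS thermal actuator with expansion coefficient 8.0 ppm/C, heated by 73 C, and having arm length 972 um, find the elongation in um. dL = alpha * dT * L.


Step 1: Convert CTE: alpha = 8.0 ppm/C = 8.0e-6 /C
Step 2: dL = 8.0e-6 * 73 * 972
dL = 0.5676 um


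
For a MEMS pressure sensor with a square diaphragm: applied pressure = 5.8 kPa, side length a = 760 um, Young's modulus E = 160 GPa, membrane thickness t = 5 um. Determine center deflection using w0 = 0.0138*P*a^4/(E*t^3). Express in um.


Step 1: Convert pressure to compatible units (E is in GPa, so P in GPa).
P = 5.8 kPa = 5.8e-6 GPa
Step 2: Compute numerator: 0.0138 * P * a^4.
a^4 = 760^4 = 333621760000
numerator = 0.0138 * 5.8e-6 * 333621760000 = 2.670309e+04
Step 3: Compute denominator: E * t^3 = 160 * 5^3 = 20000
Step 4: w0 = numerator / denominator = 2.670309e+04 / 20000 = 1.3352 um


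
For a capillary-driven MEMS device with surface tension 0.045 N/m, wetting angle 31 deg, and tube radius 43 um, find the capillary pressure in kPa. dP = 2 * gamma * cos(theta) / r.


Step 1: cos(31 deg) = 0.8572
Step 2: Convert r to m: r = 43e-6 m
Step 3: dP = 2 * 0.045 * 0.8572 / 43e-6 = 1794.1 Pa
Step 4: Convert Pa to kPa (divide by 1000).
dP = 1.79 kPa


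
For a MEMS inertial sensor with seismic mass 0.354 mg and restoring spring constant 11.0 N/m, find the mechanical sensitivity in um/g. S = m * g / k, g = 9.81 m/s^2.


Step 1: Convert mass: m = 0.354 mg = 3.54e-07 kg
Step 2: S = m * g / k = 3.54e-07 * 9.81 / 11.0
Step 3: S = 3.16e-07 m/g
Step 4: Convert to um/g: S = 0.316 um/g


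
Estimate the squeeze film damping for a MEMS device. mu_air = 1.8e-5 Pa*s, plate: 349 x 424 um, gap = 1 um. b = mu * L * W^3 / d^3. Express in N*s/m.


Step 1: Convert to SI.
L = 349e-6 m, W = 424e-6 m, d = 1e-6 m
Step 2: W^3 = (424e-6)^3 = 7.62e-11 m^3
Step 3: d^3 = (1e-6)^3 = 1.00e-18 m^3
Step 4: b = 1.8e-5 * 349e-6 * 7.62e-11 / 1.00e-18
b = 4.79e-01 N*s/m


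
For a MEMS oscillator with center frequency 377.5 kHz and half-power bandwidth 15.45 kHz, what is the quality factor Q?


Step 1: Q = f0 / bandwidth
Step 2: Q = 377.5 / 15.45
Q = 24.4


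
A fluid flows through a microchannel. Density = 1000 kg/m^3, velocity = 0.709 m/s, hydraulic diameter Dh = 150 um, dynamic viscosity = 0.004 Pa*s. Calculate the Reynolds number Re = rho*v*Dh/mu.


Step 1: Convert Dh to meters: Dh = 150e-6 m
Step 2: Re = rho * v * Dh / mu
Re = 1000 * 0.709 * 150e-6 / 0.004
Re = 26.588


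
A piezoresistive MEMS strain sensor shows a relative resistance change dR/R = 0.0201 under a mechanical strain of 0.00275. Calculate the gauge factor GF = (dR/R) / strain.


Step 1: Identify values.
dR/R = 0.0201, strain = 0.00275
Step 2: GF = (dR/R) / strain = 0.0201 / 0.00275
GF = 7.3


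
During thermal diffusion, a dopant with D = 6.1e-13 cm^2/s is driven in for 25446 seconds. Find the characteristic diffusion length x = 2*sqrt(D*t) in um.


Step 1: Compute D*t = 6.1e-13 * 25446 = 1.552206e-08 cm^2
Step 2: sqrt(D*t) = 1.24588e-04 cm
Step 3: x = 2 * 1.24588e-04 cm = 2.49176e-04 cm
Step 4: Convert to um (1 cm = 1e4 um): x = 2.492 um


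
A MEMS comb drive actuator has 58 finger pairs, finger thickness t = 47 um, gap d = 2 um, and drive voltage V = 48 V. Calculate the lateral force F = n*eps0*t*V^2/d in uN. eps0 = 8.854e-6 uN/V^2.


Step 1: Parameters: n=58, eps0=8.854e-6 uN/V^2, t=47 um, V=48 V, d=2 um
Step 2: V^2 = 2304
Step 3: F = 58 * 8.854e-6 * 47 * 2304 / 2
F = 27.805 uN


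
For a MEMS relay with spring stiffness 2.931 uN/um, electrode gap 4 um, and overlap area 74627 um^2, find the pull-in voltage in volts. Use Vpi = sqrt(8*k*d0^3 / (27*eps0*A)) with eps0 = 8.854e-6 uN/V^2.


Step 1: Compute numerator: 8 * k * d0^3 = 8 * 2.931 * 4^3 = 1500.672
Step 2: Compute denominator: 27 * eps0 * A = 27 * 8.854e-6 * 74627 = 17.840181
Step 3: Vpi = sqrt(1500.672 / 17.840181)
Vpi = 9.17 V


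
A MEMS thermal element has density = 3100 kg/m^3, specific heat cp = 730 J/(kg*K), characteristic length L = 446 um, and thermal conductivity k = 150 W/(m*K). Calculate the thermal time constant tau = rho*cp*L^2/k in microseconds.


Step 1: Convert L to m: L = 446e-6 m
Step 2: L^2 = (446e-6)^2 = 1.98916e-07 m^2
Step 3: tau = 3100 * 730 * 1.98916e-07 / 150 = 3.00097939e-03 s
Step 4: Convert to microseconds (multiply by 1e6).
tau = 3000.979 us


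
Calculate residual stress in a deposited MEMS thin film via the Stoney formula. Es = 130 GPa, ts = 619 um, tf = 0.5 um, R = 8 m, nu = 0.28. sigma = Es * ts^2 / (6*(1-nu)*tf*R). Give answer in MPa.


Step 1: Compute numerator: Es * ts^2 = 130 * 619^2 = 49810930 (GPa*um^2)
Step 2: Compute denominator (R in um): 6*(1-nu)*tf*R = 6*0.72*0.5*8e6 = 17280000.0 (um^2)
Step 3: sigma (GPa) = 49810930 / 17280000.0 = 2.882577e+00 GPa
Step 4: Convert to MPa (x1000): sigma = 2882.6 MPa


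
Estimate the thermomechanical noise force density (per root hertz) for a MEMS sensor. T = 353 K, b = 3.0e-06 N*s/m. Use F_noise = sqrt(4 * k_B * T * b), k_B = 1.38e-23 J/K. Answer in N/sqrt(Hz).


Step 1: Compute 4 * k_B * T * b
= 4 * 1.38e-23 * 353 * 3.0e-06
= 5.8457e-26 N^2/Hz
Step 2: F_noise = sqrt(5.8457e-26)
F_noise = 2.42e-13 N/sqrt(Hz)


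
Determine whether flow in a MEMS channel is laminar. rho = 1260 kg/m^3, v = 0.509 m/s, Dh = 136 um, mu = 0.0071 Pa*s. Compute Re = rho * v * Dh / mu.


Step 1: Convert Dh to meters: Dh = 136e-6 m
Step 2: Re = rho * v * Dh / mu
Re = 1260 * 0.509 * 136e-6 / 0.0071
Re = 12.285
Since Re = 12.285 is below ~2300, the flow is laminar.


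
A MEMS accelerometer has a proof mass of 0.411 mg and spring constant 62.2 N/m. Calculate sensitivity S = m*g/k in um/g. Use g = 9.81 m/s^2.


Step 1: Convert mass: m = 0.411 mg = 4.11e-07 kg
Step 2: S = m * g / k = 4.11e-07 * 9.81 / 62.2
Step 3: S = 6.48e-08 m/g
Step 4: Convert to um/g: S = 0.065 um/g


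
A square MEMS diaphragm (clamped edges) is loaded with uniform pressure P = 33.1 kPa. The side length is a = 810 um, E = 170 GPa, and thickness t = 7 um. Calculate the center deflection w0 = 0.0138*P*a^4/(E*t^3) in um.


Step 1: Convert pressure to compatible units (E is in GPa, so P in GPa).
P = 33.1 kPa = 33.1e-6 GPa
Step 2: Compute numerator: 0.0138 * P * a^4.
a^4 = 810^4 = 430467210000
numerator = 0.0138 * 33.1e-6 * 430467210000 = 1.966288e+05
Step 3: Compute denominator: E * t^3 = 170 * 7^3 = 58310
Step 4: w0 = numerator / denominator = 1.966288e+05 / 58310 = 3.3721 um


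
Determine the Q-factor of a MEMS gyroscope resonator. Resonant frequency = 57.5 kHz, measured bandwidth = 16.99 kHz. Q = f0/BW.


Step 1: Q = f0 / bandwidth
Step 2: Q = 57.5 / 16.99
Q = 3.4


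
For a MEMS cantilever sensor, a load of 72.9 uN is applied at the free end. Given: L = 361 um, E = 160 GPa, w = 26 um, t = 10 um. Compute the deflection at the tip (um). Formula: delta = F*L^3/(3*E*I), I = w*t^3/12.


Step 1: Calculate the second moment of area.
I = w * t^3 / 12 = 26 * 10^3 / 12 = 2166.6667 um^4
Step 2: Convert E to consistent units (1 GPa = 1000 uN/um^2).
E = 160 GPa = 160000 uN/um^2
Step 3: Calculate tip deflection.
delta = F * L^3 / (3 * E * I)
delta = 72.9 * 361^3 / (3 * 160000 * 2166.6667)
delta = 3.2977 um


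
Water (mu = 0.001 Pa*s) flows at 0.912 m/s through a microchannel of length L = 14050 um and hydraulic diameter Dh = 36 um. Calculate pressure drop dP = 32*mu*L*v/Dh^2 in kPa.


Step 1: Convert to SI: L = 14050e-6 m, Dh = 36e-6 m
Step 2: dP = 32 * 0.001 * 14050e-6 * 0.912 / (36e-6)^2
Step 3: dP = 316385.19 Pa
Step 4: Convert to kPa: dP = 316.39 kPa


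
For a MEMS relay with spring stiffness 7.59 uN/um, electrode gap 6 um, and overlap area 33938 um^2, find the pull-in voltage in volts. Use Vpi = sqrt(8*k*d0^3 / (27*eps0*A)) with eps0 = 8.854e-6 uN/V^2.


Step 1: Compute numerator: 8 * k * d0^3 = 8 * 7.59 * 6^3 = 13115.52
Step 2: Compute denominator: 27 * eps0 * A = 27 * 8.854e-6 * 33938 = 8.11315
Step 3: Vpi = sqrt(13115.52 / 8.11315)
Vpi = 40.21 V


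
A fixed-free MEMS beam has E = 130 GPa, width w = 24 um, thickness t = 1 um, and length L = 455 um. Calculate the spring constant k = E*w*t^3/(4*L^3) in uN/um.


Step 1: Convert E to consistent units (1 GPa = 1000 uN/um^2).
E = 130 GPa = 130000 uN/um^2
Step 2: Compute t^3 = 1^3 = 1
Step 3: Compute L^3 = 455^3 = 94196375
Step 4: k = 130000 * 24 * 1 / (4 * 94196375)
k = 0.0083 uN/um


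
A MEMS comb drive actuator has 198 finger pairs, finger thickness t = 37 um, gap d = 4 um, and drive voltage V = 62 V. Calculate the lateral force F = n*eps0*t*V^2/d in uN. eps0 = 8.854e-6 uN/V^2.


Step 1: Parameters: n=198, eps0=8.854e-6 uN/V^2, t=37 um, V=62 V, d=4 um
Step 2: V^2 = 3844
Step 3: F = 198 * 8.854e-6 * 37 * 3844 / 4
F = 62.335 uN


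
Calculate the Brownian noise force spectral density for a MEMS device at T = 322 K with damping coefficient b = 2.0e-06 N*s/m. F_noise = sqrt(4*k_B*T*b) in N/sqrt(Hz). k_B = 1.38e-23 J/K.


Step 1: Compute 4 * k_B * T * b
= 4 * 1.38e-23 * 322 * 2.0e-06
= 3.5549e-26 N^2/Hz
Step 2: F_noise = sqrt(3.5549e-26)
F_noise = 1.89e-13 N/sqrt(Hz)


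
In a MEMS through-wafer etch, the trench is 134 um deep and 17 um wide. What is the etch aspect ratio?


Step 1: AR = depth / width
Step 2: AR = 134 / 17
AR = 7.9


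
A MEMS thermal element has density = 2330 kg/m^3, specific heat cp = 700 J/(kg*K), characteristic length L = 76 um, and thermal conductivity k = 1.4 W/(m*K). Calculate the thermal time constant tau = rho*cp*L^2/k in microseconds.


Step 1: Convert L to m: L = 76e-6 m
Step 2: L^2 = (76e-6)^2 = 5.776e-09 m^2
Step 3: tau = 2330 * 700 * 5.776e-09 / 1.4 = 6.72904e-03 s
Step 4: Convert to microseconds (multiply by 1e6).
tau = 6729.04 us


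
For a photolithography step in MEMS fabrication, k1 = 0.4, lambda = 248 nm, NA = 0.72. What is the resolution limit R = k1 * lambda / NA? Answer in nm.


Step 1: Identify values: k1 = 0.4, lambda = 248 nm, NA = 0.72
Step 2: R = k1 * lambda / NA
R = 0.4 * 248 / 0.72
R = 137.8 nm


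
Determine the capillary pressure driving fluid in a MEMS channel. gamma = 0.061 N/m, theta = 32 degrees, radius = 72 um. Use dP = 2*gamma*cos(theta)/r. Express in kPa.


Step 1: cos(32 deg) = 0.848
Step 2: Convert r to m: r = 72e-6 m
Step 3: dP = 2 * 0.061 * 0.848 / 72e-6 = 1436.9 Pa
Step 4: Convert Pa to kPa (divide by 1000).
dP = 1.44 kPa


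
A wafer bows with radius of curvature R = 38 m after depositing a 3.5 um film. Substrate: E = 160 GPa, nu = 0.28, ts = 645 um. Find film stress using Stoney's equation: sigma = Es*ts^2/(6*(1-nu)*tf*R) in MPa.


Step 1: Compute numerator: Es * ts^2 = 160 * 645^2 = 66564000 (GPa*um^2)
Step 2: Compute denominator (R in um): 6*(1-nu)*tf*R = 6*0.72*3.5*38e6 = 574560000.0 (um^2)
Step 3: sigma (GPa) = 66564000 / 574560000.0 = 1.15852e-01 GPa
Step 4: Convert to MPa (x1000): sigma = 115.9 MPa


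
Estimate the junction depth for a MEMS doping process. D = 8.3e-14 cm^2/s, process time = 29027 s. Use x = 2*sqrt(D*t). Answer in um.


Step 1: Compute D*t = 8.3e-14 * 29027 = 2.409241e-09 cm^2
Step 2: sqrt(D*t) = 4.9084e-05 cm
Step 3: x = 2 * 4.9084e-05 cm = 9.8168e-05 cm
Step 4: Convert to um (1 cm = 1e4 um): x = 0.982 um


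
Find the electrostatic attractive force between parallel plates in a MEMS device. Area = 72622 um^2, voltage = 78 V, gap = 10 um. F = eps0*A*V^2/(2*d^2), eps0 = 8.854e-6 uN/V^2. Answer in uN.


Step 1: Identify parameters.
eps0 = 8.854e-6 uN/V^2, A = 72622 um^2, V = 78 V, d = 10 um
Step 2: Compute V^2 = 78^2 = 6084
Step 3: Compute d^2 = 10^2 = 100
Step 4: F = 0.5 * 8.854e-6 * 72622 * 6084 / 100
F = 19.56 uN


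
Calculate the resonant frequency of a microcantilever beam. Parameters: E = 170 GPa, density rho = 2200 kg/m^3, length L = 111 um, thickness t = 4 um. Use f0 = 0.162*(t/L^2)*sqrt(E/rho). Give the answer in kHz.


Step 1: Convert units to SI.
t_SI = 4e-6 m, L_SI = 111e-6 m
Step 2: Calculate sqrt(E/rho).
sqrt(170e9 / 2200) = 8790.49 m/s
Step 3: Compute f0.
f0 = 0.162 * 4e-6 / (111e-6)^2 * 8790.49 = 462319.4 Hz = 462.32 kHz


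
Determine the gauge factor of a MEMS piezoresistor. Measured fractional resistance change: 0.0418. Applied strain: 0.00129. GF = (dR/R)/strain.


Step 1: Identify values.
dR/R = 0.0418, strain = 0.00129
Step 2: GF = (dR/R) / strain = 0.0418 / 0.00129
GF = 32.4


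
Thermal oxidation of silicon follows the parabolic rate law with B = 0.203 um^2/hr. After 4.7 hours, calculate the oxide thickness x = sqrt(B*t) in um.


Step 1: Compute B*t = 0.203 * 4.7 = 0.9541
Step 2: x = sqrt(0.9541)
x = 0.977 um


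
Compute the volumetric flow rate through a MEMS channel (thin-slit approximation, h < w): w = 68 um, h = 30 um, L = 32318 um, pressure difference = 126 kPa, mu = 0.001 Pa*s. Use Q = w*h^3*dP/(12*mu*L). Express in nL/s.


Step 1: Convert all dimensions to SI (meters).
w = 68e-6 m, h = 30e-6 m, L = 32318e-6 m, dP = 126e3 Pa
Step 2: Q = w * h^3 * dP / (12 * mu * L)
Q = 68e-6 * (30e-6)^3 * 126e3 / (12 * 0.001 * 32318e-6) = 5.965097e-10 m^3/s
Step 3: Convert Q from m^3/s to nL/s (1 m^3 = 1e12 nL, so multiply by 1e12).
Q = 596.51 nL/s


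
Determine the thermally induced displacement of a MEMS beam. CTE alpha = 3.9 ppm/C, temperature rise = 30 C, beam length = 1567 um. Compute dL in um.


Step 1: Convert CTE: alpha = 3.9 ppm/C = 3.9e-6 /C
Step 2: dL = 3.9e-6 * 30 * 1567
dL = 0.1833 um


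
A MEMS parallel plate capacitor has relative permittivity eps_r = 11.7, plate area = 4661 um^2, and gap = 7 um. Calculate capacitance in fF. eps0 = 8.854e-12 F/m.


Step 1: Convert area to m^2: A = 4661e-12 m^2
Step 2: Convert gap to m: d = 7e-6 m
Step 3: C = eps0 * eps_r * A / d
C = 8.854e-12 * 11.7 * 4661e-12 / 7e-6
Step 4: Convert to fF (multiply by 1e15).
C = 68.98 fF


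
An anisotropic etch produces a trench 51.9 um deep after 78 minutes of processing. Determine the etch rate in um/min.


Step 1: Etch rate = depth / time
Step 2: rate = 51.9 / 78
rate = 0.665 um/min


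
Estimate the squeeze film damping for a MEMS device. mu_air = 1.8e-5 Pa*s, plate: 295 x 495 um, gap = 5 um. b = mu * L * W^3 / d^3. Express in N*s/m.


Step 1: Convert to SI.
L = 295e-6 m, W = 495e-6 m, d = 5e-6 m
Step 2: W^3 = (495e-6)^3 = 1.21e-10 m^3
Step 3: d^3 = (5e-6)^3 = 1.25e-16 m^3
Step 4: b = 1.8e-5 * 295e-6 * 1.21e-10 / 1.25e-16
b = 5.15e-03 N*s/m


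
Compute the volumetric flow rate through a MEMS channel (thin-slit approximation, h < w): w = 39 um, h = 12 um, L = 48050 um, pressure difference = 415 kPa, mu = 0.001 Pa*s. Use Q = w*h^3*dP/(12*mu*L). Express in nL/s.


Step 1: Convert all dimensions to SI (meters).
w = 39e-6 m, h = 12e-6 m, L = 48050e-6 m, dP = 415e3 Pa
Step 2: Q = w * h^3 * dP / (12 * mu * L)
Q = 39e-6 * (12e-6)^3 * 415e3 / (12 * 0.001 * 48050e-6) = 4.850447e-11 m^3/s
Step 3: Convert Q from m^3/s to nL/s (1 m^3 = 1e12 nL, so multiply by 1e12).
Q = 48.504 nL/s


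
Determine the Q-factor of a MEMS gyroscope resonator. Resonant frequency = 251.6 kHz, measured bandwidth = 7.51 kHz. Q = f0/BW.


Step 1: Q = f0 / bandwidth
Step 2: Q = 251.6 / 7.51
Q = 33.5


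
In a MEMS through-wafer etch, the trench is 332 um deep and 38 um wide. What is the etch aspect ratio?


Step 1: AR = depth / width
Step 2: AR = 332 / 38
AR = 8.7


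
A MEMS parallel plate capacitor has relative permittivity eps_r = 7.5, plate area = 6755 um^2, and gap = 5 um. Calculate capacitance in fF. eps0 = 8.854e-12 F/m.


Step 1: Convert area to m^2: A = 6755e-12 m^2
Step 2: Convert gap to m: d = 5e-6 m
Step 3: C = eps0 * eps_r * A / d
C = 8.854e-12 * 7.5 * 6755e-12 / 5e-6
Step 4: Convert to fF (multiply by 1e15).
C = 89.71 fF


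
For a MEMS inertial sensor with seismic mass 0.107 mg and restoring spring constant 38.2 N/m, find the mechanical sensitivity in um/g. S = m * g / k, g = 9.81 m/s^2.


Step 1: Convert mass: m = 0.107 mg = 1.07e-07 kg
Step 2: S = m * g / k = 1.07e-07 * 9.81 / 38.2
Step 3: S = 2.75e-08 m/g
Step 4: Convert to um/g: S = 0.027 um/g


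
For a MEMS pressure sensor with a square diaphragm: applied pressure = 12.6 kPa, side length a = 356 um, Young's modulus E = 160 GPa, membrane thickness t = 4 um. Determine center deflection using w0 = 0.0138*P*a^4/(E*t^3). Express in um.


Step 1: Convert pressure to compatible units (E is in GPa, so P in GPa).
P = 12.6 kPa = 12.6e-6 GPa
Step 2: Compute numerator: 0.0138 * P * a^4.
a^4 = 356^4 = 16062013696
numerator = 0.0138 * 12.6e-6 * 16062013696 = 2.79286e+03
Step 3: Compute denominator: E * t^3 = 160 * 4^3 = 10240
Step 4: w0 = numerator / denominator = 2.79286e+03 / 10240 = 0.2727 um


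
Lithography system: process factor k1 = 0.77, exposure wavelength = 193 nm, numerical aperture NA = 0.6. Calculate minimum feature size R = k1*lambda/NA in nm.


Step 1: Identify values: k1 = 0.77, lambda = 193 nm, NA = 0.6
Step 2: R = k1 * lambda / NA
R = 0.77 * 193 / 0.6
R = 247.7 nm
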